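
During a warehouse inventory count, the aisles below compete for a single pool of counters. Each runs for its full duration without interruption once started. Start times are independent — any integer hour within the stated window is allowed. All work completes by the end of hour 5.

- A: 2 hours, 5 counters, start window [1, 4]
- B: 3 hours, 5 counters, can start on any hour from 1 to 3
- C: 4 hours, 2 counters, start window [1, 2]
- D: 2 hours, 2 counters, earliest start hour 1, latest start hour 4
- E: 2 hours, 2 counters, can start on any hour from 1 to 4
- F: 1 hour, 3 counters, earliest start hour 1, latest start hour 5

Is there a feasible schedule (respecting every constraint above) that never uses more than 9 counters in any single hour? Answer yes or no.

yes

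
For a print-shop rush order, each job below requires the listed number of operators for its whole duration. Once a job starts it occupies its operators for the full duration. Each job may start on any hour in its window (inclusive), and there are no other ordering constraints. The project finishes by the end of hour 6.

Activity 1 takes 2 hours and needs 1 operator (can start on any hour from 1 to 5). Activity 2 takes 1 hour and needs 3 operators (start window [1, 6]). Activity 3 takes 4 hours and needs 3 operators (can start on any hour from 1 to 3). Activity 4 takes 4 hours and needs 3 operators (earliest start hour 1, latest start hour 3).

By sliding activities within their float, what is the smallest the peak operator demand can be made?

6

Early-start (Activity 1@1, Activity 2@1, Activity 3@1, Activity 4@1) gives peak 10: h1:10  h2:7  h3:6  h4:6  h5:0  h6:0.
Shift Activity 3→2, Activity 4→3.
Schedule Activity 1@1, Activity 2@1, Activity 3@2, Activity 4@3: h1:4  h2:4  h3:6  h4:6  h5:6  h6:3 — peak 6.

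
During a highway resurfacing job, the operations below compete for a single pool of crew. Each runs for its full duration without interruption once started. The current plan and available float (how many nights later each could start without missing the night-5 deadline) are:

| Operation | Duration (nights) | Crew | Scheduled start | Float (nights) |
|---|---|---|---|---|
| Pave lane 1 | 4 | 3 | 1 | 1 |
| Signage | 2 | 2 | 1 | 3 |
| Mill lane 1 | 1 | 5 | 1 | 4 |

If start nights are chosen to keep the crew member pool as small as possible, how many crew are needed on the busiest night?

5

Early-start (Pave lane 1@1, Signage@1, Mill lane 1@1) gives peak 10: n1:10  n2:5  n3:3  n4:3  n5:0.
Shift Mill lane 1→5.
Schedule Pave lane 1@1, Signage@1, Mill lane 1@5: n1:5  n2:5  n3:3  n4:3  n5:5 — peak 5.
Total crew member-nights = 21 over 5 nights ⇒ peak ≥ ⌈21/5⌉ = 5, so 5 is optimal.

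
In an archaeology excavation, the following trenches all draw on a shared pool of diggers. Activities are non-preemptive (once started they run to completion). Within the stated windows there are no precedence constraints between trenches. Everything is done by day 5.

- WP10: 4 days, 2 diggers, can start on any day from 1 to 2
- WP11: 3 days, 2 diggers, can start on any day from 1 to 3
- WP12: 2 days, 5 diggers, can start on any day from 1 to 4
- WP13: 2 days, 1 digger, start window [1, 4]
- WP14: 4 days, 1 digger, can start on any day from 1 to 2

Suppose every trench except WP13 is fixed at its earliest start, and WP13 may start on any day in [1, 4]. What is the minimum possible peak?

10

WP13@1: d1:11  d2:11  d3:5  d4:3  d5:0 → peak 11
WP13@2: d1:10  d2:11  d3:6  d4:3  d5:0 → peak 11
WP13@3: d1:10  d2:10  d3:6  d4:4  d5:0 → peak 10
WP13@4: d1:10  d2:10  d3:5  d4:4  d5:1 → peak 10
Best is WP13@3, peak 10.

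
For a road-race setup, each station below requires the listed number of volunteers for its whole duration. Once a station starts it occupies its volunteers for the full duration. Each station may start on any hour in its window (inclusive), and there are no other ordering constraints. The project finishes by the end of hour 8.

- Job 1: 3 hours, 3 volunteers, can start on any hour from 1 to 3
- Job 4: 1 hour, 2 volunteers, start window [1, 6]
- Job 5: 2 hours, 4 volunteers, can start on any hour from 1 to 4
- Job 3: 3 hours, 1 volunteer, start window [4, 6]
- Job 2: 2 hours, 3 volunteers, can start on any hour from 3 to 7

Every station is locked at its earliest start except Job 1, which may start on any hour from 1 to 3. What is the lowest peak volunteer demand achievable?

Job 1@1: h1:9  h2:7  h3:6  h4:4  h5:1  h6:1  h7:0  h8:0 → peak 9
Job 1@2: h1:6  h2:7  h3:6  h4:7  h5:1  h6:1  h7:0  h8:0 → peak 7
Job 1@3: h1:6  h2:4  h3:6  h4:7  h5:4  h6:1  h7:0  h8:0 → peak 7
Best is Job 1@2, peak 7.

7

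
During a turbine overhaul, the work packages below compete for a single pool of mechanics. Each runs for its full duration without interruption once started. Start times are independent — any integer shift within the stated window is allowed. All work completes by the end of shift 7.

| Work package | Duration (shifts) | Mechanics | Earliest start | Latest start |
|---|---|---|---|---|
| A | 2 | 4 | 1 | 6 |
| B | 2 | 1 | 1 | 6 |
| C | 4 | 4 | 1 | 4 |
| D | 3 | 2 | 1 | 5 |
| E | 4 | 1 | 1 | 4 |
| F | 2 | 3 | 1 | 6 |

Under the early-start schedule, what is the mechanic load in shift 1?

15

At early start, shift 1 has: A, B, C, D, E, F.
Demand: 4 + 1 + 4 + 2 + 1 + 3 = 15.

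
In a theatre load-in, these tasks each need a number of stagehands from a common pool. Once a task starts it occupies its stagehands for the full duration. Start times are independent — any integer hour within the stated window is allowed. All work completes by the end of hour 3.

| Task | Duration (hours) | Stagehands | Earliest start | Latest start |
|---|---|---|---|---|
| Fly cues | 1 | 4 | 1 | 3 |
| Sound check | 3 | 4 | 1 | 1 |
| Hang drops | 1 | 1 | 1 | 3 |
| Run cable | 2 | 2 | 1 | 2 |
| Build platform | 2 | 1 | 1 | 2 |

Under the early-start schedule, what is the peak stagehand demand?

12

Early-start schedule: Fly cues@1, Sound check@1, Hang drops@1, Run cable@1, Build platform@1.
Load per hour: hour 1: 12, hour 2: 7, hour 3: 4.
Peak is 12.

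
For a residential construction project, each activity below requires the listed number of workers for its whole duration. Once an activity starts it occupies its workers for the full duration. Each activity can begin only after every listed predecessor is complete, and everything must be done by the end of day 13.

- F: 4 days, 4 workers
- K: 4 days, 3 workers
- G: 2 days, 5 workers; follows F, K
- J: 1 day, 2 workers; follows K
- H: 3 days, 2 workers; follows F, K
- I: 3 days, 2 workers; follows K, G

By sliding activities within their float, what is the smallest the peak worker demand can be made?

Early-start (F@1, K@1, G@5, J@5, H@5, I@7) gives peak 9: d1:7  d2:7  d3:7  d4:7  d5:9  d6:7  d7:4  d8:2  d9:2  d10:0  d11:0  d12:0  d13:0.
Shift K→5, G→9, J→11, H→11, I→11.
Schedule F@1, K@5, G@9, J@11, H@11, I@11: d1:4  d2:4  d3:4  d4:4  d5:3  d6:3  d7:3  d8:3  d9:5  d10:5  d11:6  d12:4  d13:4 — peak 6.

6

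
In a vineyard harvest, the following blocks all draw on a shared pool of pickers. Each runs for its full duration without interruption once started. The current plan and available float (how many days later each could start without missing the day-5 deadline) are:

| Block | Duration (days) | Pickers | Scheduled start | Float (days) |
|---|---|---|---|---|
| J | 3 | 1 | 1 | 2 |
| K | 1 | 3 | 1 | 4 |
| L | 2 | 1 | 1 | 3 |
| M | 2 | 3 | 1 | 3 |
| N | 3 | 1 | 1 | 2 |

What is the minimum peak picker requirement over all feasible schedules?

4

Early-start (J@1, K@1, L@1, M@1, N@1) gives peak 9: d1:9  d2:6  d3:2  d4:0  d5:0.
Shift L→2, M→4, N→2.
Schedule J@1, K@1, L@2, M@4, N@2: d1:4  d2:3  d3:3  d4:4  d5:3 — peak 4.
Total picker-days = 17 over 5 days ⇒ peak ≥ ⌈17/5⌉ = 4, so 4 is optimal.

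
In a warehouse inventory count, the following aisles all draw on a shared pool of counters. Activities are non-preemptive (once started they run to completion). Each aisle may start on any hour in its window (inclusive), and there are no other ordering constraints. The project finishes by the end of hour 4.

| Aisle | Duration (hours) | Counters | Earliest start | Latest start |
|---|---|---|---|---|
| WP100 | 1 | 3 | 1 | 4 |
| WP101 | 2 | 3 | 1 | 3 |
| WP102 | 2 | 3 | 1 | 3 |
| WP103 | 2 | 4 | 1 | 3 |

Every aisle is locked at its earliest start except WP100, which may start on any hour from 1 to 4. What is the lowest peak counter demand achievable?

10

WP100@1: h1:13  h2:10  h3:0  h4:0 → peak 13
WP100@2: h1:10  h2:13  h3:0  h4:0 → peak 13
WP100@3: h1:10  h2:10  h3:3  h4:0 → peak 10
WP100@4: h1:10  h2:10  h3:0  h4:3 → peak 10
Best is WP100@3, peak 10.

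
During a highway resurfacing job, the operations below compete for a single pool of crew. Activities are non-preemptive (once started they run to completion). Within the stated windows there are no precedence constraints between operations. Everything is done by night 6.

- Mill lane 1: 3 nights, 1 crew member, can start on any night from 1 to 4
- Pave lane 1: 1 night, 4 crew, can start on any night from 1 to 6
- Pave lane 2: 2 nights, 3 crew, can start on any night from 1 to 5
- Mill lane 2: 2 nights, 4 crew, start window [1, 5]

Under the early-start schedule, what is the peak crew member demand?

Early-start schedule: Mill lane 1@1, Pave lane 1@1, Pave lane 2@1, Mill lane 2@1.
Load per night: night 1: 12, night 2: 8, night 3: 1, night 4: 0, night 5: 0, night 6: 0.
Peak is 12.

12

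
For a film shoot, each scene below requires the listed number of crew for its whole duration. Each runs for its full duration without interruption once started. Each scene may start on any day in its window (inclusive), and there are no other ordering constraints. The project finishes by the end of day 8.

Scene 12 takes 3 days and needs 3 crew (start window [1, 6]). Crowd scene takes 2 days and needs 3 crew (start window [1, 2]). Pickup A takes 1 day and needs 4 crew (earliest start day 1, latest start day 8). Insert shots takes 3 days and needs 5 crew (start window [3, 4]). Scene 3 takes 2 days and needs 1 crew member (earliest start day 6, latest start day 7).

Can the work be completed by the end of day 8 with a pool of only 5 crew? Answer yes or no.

no

The minimum achievable peak is 6; 5 < 6, so no feasible schedule stays within the cap.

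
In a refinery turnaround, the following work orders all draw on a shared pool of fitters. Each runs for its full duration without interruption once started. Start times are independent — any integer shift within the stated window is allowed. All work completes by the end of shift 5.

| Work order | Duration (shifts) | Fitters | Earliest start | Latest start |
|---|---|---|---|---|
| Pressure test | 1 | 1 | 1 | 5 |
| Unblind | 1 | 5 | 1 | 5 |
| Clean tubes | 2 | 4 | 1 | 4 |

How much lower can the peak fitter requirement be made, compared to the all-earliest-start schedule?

Early-start peak: s1:10  s2:4  s3:0  s4:0  s5:0 ⇒ 10.
Leveled (Pressure test@1, Unblind@2, Clean tubes@3): s1:1  s2:5  s3:4  s4:4  s5:0 ⇒ 5.
Reduction 10 − 5 = 5.

5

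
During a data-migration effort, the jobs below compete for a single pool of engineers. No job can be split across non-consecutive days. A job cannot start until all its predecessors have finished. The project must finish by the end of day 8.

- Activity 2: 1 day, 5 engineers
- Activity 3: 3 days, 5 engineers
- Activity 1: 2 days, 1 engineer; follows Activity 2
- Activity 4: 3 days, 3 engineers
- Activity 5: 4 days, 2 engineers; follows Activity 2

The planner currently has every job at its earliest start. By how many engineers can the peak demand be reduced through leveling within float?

7

Early-start peak: d1:13  d2:11  d3:11  d4:2  d5:2  d6:0  d7:0  d8:0 ⇒ 13.
Leveled (Activity 2@1, Activity 3@2, Activity 1@2, Activity 4@5, Activity 5@5): d1:5  d2:6  d3:6  d4:5  d5:5  d6:5  d7:5  d8:2 ⇒ 6.
Reduction 13 − 6 = 7.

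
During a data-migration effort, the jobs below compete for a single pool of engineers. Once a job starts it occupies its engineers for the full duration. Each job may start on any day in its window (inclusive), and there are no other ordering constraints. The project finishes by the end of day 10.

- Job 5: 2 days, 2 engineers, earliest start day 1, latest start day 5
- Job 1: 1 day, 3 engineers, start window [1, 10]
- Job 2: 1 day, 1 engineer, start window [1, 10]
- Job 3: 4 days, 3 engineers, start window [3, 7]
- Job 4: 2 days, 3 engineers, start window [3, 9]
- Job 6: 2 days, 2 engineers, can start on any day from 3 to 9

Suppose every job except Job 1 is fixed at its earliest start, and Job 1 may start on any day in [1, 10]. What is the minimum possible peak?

Job 1@1: d1:6  d2:2  d3:8  d4:8  d5:3  d6:3  d7:0  d8:0  d9:0  d10:0 → peak 8
Job 1@2: d1:3  d2:5  d3:8  d4:8  d5:3  d6:3  d7:0  d8:0  d9:0  d10:0 → peak 8
Job 1@3: d1:3  d2:2  d3:11  d4:8  d5:3  d6:3  d7:0  d8:0  d9:0  d10:0 → peak 11
Job 1@4: d1:3  d2:2  d3:8  d4:11  d5:3  d6:3  d7:0  d8:0  d9:0  d10:0 → peak 11
Job 1@5: d1:3  d2:2  d3:8  d4:8  d5:6  d6:3  d7:0  d8:0  d9:0  d10:0 → peak 8
Job 1@6: d1:3  d2:2  d3:8  d4:8  d5:3  d6:6  d7:0  d8:0  d9:0  d10:0 → peak 8
Job 1@7: d1:3  d2:2  d3:8  d4:8  d5:3  d6:3  d7:3  d8:0  d9:0  d10:0 → peak 8
Job 1@8: d1:3  d2:2  d3:8  d4:8  d5:3  d6:3  d7:0  d8:3  d9:0  d10:0 → peak 8
Job 1@9: d1:3  d2:2  d3:8  d4:8  d5:3  d6:3  d7:0  d8:0  d9:3  d10:0 → peak 8
Job 1@10: d1:3  d2:2  d3:8  d4:8  d5:3  d6:3  d7:0  d8:0  d9:0  d10:3 → peak 8
Best is Job 1@1, peak 8.

8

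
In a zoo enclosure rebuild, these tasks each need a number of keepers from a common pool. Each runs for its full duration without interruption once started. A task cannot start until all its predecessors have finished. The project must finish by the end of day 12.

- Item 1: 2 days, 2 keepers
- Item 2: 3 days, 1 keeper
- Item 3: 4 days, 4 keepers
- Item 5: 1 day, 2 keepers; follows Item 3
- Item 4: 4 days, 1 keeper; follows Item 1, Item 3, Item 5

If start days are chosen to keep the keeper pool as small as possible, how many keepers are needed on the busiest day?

Early-start (Item 1@1, Item 2@1, Item 3@1, Item 5@5, Item 4@6) gives peak 7: d1:7  d2:7  d3:5  d4:4  d5:2  d6:1  d7:1  d8:1  d9:1  d10:0  d11:0  d12:0.
Shift Item 3→4, Item 5→8, Item 4→9.
Schedule Item 1@1, Item 2@1, Item 3@4, Item 5@8, Item 4@9: d1:3  d2:3  d3:1  d4:4  d5:4  d6:4  d7:4  d8:2  d9:1  d10:1  d11:1  d12:1 — peak 4.

4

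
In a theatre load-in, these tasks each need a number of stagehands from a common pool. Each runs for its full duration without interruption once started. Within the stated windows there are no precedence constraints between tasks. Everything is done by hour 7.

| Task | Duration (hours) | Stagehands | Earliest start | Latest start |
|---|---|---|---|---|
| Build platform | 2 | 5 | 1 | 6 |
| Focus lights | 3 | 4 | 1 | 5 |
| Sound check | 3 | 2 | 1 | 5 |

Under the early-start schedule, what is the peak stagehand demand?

Early-start schedule: Build platform@1, Focus lights@1, Sound check@1.
Load per hour: hour 1: 11, hour 2: 11, hour 3: 6, hour 4: 0, hour 5: 0, hour 6: 0, hour 7: 0.
Peak is 11.

11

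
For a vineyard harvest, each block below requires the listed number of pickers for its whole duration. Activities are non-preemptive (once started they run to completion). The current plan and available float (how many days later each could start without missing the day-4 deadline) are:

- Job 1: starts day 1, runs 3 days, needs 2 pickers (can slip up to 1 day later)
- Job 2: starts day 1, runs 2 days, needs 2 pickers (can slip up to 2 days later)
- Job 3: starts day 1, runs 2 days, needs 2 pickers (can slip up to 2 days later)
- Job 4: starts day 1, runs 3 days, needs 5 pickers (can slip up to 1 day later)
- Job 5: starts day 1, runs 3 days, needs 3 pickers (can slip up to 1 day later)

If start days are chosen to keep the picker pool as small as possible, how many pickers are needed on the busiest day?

Early-start (Job 1@1, Job 2@1, Job 3@1, Job 4@1, Job 5@1) gives peak 14: d1:14  d2:14  d3:10  d4:0.
Shift Job 3→3.
Schedule Job 1@1, Job 2@1, Job 3@3, Job 4@1, Job 5@1: d1:12  d2:12  d3:12  d4:2 — peak 12.

12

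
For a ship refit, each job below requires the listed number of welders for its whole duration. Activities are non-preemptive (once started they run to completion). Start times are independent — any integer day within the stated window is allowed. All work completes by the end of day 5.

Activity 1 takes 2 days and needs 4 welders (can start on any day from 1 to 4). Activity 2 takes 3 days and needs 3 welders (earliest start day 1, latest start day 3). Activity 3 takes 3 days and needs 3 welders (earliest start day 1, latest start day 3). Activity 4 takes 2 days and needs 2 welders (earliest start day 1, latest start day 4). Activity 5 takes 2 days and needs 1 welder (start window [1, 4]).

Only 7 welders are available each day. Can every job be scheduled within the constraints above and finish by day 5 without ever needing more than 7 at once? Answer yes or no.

Schedule Activity 1@1, Activity 2@1, Activity 3@3, Activity 4@4, Activity 5@3: d1:7  d2:7  d3:7  d4:6  d5:5 — peak 7 ≤ 7.

yes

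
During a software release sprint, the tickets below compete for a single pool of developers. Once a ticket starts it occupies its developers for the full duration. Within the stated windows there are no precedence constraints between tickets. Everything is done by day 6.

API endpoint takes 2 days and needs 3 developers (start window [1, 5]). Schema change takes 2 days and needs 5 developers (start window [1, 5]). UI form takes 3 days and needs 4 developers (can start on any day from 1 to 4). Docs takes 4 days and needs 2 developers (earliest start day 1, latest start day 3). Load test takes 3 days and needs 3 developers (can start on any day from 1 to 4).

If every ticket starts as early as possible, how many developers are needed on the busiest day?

Early-start schedule: API endpoint@1, Schema change@1, UI form@1, Docs@1, Load test@1.
Load per day: day 1: 17, day 2: 17, day 3: 9, day 4: 2, day 5: 0, day 6: 0.
Peak is 17.

17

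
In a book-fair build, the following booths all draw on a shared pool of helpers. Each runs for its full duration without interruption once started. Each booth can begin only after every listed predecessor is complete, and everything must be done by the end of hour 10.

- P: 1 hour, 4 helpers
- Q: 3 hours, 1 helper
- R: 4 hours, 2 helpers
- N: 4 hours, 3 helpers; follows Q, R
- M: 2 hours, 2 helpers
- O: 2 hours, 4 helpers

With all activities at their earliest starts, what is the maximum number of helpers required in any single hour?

Early-start schedule: P@1, Q@1, R@1, N@5, M@1, O@1.
Load per hour: hour 1: 13, hour 2: 9, hour 3: 3, hour 4: 2, hour 5: 3, hour 6: 3, hour 7: 3, hour 8: 3, hour 9: 0, hour 10: 0.
Peak is 13.

13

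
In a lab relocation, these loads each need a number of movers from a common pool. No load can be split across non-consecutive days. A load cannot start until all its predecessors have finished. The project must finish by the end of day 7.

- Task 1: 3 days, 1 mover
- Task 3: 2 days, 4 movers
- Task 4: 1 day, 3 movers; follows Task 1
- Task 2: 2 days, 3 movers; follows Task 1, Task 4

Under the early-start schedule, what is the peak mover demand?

Early-start schedule: Task 1@1, Task 3@1, Task 4@4, Task 2@5.
Load per day: day 1: 5, day 2: 5, day 3: 1, day 4: 3, day 5: 3, day 6: 3, day 7: 0.
Peak is 5.

5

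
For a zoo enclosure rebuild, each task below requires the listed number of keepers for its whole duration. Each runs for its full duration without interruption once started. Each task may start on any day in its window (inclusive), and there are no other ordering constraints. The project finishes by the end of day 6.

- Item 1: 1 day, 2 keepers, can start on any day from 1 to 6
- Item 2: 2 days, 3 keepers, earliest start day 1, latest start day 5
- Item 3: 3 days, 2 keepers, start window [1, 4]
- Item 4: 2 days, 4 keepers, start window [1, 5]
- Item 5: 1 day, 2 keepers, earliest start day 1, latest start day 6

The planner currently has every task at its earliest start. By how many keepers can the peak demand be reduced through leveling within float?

8

Early-start peak: d1:13  d2:9  d3:2  d4:0  d5:0  d6:0 ⇒ 13.
Leveled (Item 1@1, Item 2@1, Item 3@2, Item 4@5, Item 5@3): d1:5  d2:5  d3:4  d4:2  d5:4  d6:4 ⇒ 5.
Reduction 13 − 5 = 8.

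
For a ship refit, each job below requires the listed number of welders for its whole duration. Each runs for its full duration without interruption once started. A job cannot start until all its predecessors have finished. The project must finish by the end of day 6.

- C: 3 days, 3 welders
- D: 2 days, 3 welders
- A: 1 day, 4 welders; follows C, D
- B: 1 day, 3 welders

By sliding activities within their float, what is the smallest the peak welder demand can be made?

6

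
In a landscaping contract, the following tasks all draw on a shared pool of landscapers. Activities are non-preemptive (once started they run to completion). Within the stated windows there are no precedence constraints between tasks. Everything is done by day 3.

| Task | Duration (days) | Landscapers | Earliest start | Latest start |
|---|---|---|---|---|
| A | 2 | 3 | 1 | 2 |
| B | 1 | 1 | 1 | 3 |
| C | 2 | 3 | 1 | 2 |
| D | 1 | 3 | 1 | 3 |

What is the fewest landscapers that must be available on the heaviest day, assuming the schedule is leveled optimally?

6

Early-start (A@1, B@1, C@1, D@1) gives peak 10: d1:10  d2:6  d3:0.
Shift C→2, D→3.
Schedule A@1, B@1, C@2, D@3: d1:4  d2:6  d3:6 — peak 6.
Total landscaper-days = 16 over 3 days ⇒ peak ≥ ⌈16/3⌉ = 6, so 6 is optimal.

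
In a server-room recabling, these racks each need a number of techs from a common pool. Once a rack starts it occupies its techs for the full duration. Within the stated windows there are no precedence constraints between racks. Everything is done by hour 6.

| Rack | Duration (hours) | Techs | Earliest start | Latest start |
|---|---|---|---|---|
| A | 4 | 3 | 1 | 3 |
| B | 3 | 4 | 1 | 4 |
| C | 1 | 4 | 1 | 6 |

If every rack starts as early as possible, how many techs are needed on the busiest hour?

11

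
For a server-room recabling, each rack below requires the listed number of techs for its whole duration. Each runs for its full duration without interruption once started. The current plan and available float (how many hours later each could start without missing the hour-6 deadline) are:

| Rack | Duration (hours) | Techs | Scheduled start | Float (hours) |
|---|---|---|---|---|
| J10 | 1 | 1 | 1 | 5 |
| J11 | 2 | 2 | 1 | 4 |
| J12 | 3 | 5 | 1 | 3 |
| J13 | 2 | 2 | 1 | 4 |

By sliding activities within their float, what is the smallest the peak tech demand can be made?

5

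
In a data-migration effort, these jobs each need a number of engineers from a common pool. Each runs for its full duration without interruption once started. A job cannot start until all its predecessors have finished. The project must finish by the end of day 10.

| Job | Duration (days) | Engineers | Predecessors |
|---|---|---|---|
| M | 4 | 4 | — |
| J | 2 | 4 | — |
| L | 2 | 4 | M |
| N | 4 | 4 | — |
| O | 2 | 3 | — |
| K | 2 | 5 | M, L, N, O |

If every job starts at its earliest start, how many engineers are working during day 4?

At early start, day 4 has: M, N.
Demand: 4 + 4 = 8.

8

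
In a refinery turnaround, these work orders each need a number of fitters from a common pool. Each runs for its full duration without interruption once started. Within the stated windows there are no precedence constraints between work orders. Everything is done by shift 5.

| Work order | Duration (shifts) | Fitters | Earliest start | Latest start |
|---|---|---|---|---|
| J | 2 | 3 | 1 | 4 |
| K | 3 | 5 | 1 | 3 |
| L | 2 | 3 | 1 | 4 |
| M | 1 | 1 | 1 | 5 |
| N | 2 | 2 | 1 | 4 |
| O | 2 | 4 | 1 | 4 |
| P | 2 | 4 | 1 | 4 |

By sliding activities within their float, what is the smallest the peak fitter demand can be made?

11

Early-start (J@1, K@1, L@1, M@1, N@1, O@1, P@1) gives peak 22: s1:22  s2:21  s3:5  s4:0  s5:0.
Shift M→3, N→3, O→4, P→4.
Schedule J@1, K@1, L@1, M@3, N@3, O@4, P@4: s1:11  s2:11  s3:8  s4:10  s5:8 — peak 11.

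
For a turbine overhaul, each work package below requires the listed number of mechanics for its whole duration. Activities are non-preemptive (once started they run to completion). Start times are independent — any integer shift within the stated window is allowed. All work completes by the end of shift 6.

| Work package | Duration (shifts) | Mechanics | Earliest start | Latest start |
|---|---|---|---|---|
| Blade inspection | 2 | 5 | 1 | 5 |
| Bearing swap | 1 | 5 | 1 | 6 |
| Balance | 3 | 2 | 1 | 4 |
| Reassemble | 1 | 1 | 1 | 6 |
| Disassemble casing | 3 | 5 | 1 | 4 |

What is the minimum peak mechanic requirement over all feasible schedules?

Early-start (Blade inspection@1, Bearing swap@1, Balance@1, Reassemble@1, Disassemble casing@1) gives peak 18: s1:18  s2:12  s3:7  s4:0  s5:0  s6:0.
Shift Bearing swap→3, Reassemble→4, Disassemble casing→4.
Schedule Blade inspection@1, Bearing swap@3, Balance@1, Reassemble@4, Disassemble casing@4: s1:7  s2:7  s3:7  s4:6  s5:5  s6:5 — peak 7.
Total mechanic-shifts = 37 over 6 shifts ⇒ peak ≥ ⌈37/6⌉ = 7, so 7 is optimal.

7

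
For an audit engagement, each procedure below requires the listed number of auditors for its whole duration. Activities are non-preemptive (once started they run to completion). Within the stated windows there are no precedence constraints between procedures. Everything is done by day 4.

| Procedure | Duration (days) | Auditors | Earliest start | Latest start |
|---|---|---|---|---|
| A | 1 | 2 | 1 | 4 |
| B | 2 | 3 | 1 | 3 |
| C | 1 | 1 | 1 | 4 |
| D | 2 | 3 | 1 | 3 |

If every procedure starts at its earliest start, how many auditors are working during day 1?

At early start, day 1 has: A, B, C, D.
Demand: 2 + 3 + 1 + 3 = 9.

9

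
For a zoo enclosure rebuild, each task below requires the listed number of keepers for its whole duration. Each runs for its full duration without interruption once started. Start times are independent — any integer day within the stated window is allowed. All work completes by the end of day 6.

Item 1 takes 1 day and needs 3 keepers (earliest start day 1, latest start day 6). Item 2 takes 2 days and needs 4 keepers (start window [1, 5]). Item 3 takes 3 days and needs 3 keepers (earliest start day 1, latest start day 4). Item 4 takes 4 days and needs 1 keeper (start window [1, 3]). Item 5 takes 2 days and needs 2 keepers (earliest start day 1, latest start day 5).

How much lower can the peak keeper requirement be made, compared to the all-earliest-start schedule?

Early-start peak: d1:13  d2:10  d3:4  d4:1  d5:0  d6:0 ⇒ 13.
Leveled (Item 1@1, Item 2@2, Item 3@4, Item 4@1, Item 5@5): d1:4  d2:5  d3:5  d4:4  d5:5  d6:5 ⇒ 5.
Reduction 13 − 5 = 8.

8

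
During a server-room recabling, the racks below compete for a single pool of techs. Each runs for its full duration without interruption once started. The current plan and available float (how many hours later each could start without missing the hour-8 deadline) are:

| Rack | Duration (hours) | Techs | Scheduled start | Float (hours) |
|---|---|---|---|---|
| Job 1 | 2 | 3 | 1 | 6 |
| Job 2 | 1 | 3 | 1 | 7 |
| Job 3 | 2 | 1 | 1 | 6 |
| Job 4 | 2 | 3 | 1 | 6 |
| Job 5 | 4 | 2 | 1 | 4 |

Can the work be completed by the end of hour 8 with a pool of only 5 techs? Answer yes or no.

Schedule Job 1@1, Job 2@3, Job 3@1, Job 4@4, Job 5@3: h1:4  h2:4  h3:5  h4:5  h5:5  h6:2  h7:0  h8:0 — peak 5 ≤ 5.

yes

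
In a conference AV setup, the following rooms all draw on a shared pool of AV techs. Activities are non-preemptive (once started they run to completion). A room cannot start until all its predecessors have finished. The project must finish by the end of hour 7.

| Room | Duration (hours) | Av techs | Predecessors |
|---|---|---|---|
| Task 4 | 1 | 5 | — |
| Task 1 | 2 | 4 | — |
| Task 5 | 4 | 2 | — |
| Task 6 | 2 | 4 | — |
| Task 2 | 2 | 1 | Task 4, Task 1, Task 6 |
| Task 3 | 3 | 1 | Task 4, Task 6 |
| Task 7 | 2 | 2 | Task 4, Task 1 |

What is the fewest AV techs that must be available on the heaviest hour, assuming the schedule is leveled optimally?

7

Early-start (Task 4@1, Task 1@1, Task 5@1, Task 6@1, Task 2@3, Task 3@3, Task 7@3) gives peak 15: h1:15  h2:10  h3:6  h4:6  h5:1  h6:0  h7:0.
Shift Task 1→4, Task 6→2, Task 2→6, Task 3→4, Task 7→6.
Schedule Task 4@1, Task 1@4, Task 5@1, Task 6@2, Task 2@6, Task 3@4, Task 7@6: h1:7  h2:6  h3:6  h4:7  h5:5  h6:4  h7:3 — peak 7.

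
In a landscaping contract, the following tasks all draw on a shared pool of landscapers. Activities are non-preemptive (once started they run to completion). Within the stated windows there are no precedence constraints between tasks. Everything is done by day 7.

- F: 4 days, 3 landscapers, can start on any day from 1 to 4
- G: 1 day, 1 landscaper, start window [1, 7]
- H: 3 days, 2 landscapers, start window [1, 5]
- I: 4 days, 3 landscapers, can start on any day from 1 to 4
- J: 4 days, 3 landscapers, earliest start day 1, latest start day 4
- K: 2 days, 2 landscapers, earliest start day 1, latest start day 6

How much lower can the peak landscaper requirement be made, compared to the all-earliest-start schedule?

Early-start peak: d1:14  d2:13  d3:11  d4:9  d5:0  d6:0  d7:0 ⇒ 14.
Leveled (F@1, G@1, H@1, I@1, J@4, K@5): d1:9  d2:8  d3:8  d4:9  d5:5  d6:5  d7:3 ⇒ 9.
Reduction 14 − 9 = 5.

5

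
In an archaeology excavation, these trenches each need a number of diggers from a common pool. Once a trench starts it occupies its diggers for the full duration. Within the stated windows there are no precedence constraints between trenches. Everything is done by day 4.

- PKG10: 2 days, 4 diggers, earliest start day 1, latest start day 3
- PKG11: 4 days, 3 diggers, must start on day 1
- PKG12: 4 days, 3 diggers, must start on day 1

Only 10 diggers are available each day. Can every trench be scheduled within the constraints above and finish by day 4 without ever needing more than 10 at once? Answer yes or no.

Schedule PKG10@1, PKG11@1, PKG12@1: d1:10  d2:10  d3:6  d4:6 — peak 10 ≤ 10.

yes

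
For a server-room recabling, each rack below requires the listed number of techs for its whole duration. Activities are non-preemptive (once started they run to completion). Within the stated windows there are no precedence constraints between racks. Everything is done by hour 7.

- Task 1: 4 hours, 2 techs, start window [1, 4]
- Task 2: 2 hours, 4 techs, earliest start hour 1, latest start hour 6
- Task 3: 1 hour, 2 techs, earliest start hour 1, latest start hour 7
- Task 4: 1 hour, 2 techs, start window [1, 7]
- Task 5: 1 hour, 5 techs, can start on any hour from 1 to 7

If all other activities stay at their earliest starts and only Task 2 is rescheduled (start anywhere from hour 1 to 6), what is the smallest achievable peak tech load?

11

Task 2@1: h1:15  h2:6  h3:2  h4:2  h5:0  h6:0  h7:0 → peak 15
Task 2@2: h1:11  h2:6  h3:6  h4:2  h5:0  h6:0  h7:0 → peak 11
Task 2@3: h1:11  h2:2  h3:6  h4:6  h5:0  h6:0  h7:0 → peak 11
Task 2@4: h1:11  h2:2  h3:2  h4:6  h5:4  h6:0  h7:0 → peak 11
Task 2@5: h1:11  h2:2  h3:2  h4:2  h5:4  h6:4  h7:0 → peak 11
Task 2@6: h1:11  h2:2  h3:2  h4:2  h5:0  h6:4  h7:4 → peak 11
Best is Task 2@2, peak 11.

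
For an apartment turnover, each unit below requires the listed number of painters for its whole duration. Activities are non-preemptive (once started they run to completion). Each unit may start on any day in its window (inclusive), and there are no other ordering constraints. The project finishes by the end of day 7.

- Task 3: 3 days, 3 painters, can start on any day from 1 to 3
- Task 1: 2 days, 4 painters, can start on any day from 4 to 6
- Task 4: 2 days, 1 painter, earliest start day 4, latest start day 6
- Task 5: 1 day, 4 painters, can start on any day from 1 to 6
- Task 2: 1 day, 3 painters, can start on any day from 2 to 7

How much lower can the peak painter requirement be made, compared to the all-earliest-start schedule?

3

Early-start peak: d1:7  d2:6  d3:3  d4:5  d5:5  d6:0  d7:0 ⇒ 7.
Leveled (Task 3@2, Task 1@6, Task 4@4, Task 5@1, Task 2@5): d1:4  d2:3  d3:3  d4:4  d5:4  d6:4  d7:4 ⇒ 4.
Reduction 7 − 4 = 3.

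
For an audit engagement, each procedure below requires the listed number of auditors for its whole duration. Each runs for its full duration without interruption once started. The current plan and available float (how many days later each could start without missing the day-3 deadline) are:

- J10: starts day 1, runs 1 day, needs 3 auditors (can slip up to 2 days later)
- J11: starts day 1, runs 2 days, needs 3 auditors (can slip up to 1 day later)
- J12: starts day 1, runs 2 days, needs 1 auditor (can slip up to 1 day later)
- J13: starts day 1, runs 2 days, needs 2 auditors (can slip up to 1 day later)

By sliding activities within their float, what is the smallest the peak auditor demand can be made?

6

Early-start (J10@1, J11@1, J12@1, J13@1) gives peak 9: d1:9  d2:6  d3:0.
Shift J12→2, J13→2.
Schedule J10@1, J11@1, J12@2, J13@2: d1:6  d2:6  d3:3 — peak 6.
No arrangement of the 24 feasible schedules does better.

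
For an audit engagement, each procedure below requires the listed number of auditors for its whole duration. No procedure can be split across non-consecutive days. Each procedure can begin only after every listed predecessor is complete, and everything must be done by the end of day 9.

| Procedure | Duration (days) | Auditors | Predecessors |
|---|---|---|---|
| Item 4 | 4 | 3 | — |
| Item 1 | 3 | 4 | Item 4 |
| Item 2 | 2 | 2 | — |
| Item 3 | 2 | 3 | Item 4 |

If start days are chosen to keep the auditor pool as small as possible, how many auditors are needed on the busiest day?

5

Early-start (Item 4@1, Item 1@5, Item 2@1, Item 3@5) gives peak 7: d1:5  d2:5  d3:3  d4:3  d5:7  d6:7  d7:4  d8:0  d9:0.
Shift Item 3→8.
Schedule Item 4@1, Item 1@5, Item 2@1, Item 3@8: d1:5  d2:5  d3:3  d4:3  d5:4  d6:4  d7:4  d8:3  d9:3 — peak 5.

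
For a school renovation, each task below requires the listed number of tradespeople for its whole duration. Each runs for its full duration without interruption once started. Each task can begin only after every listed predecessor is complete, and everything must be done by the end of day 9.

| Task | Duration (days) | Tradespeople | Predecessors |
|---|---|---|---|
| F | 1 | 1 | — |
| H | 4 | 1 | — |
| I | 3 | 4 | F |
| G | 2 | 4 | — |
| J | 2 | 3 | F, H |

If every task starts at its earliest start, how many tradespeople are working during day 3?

At early start, day 3 has: H, I.
Demand: 1 + 4 = 5.

5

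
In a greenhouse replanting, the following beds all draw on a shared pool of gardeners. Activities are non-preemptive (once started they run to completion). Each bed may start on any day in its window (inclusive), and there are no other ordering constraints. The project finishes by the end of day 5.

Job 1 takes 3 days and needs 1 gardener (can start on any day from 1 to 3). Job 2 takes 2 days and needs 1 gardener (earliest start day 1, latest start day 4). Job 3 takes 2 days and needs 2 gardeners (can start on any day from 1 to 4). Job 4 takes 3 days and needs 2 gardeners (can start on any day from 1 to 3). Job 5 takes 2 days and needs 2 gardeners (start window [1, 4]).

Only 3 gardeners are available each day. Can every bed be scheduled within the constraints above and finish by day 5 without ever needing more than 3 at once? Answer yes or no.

no

Total gardener-days = 19; over 5 days the average is 19/5 > 3, so some day must exceed 3.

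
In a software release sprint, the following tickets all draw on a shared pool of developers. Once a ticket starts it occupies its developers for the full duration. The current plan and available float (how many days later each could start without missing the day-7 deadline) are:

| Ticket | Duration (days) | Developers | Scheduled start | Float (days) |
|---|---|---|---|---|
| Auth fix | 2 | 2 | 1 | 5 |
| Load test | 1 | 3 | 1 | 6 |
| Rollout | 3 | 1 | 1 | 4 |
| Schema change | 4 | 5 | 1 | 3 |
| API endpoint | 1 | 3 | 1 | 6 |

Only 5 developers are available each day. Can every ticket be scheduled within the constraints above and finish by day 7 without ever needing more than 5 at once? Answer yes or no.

no

The minimum achievable peak is 6; 5 < 6, so no feasible schedule stays within the cap.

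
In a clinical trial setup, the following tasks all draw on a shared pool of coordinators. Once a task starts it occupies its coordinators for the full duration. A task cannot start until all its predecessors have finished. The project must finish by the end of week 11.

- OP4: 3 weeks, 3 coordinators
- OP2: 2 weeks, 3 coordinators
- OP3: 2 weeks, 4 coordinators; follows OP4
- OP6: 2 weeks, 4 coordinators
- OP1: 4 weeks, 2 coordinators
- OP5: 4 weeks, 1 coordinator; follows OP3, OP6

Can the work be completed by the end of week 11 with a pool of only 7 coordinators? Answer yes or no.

Schedule OP4@1, OP2@1, OP3@4, OP6@6, OP1@3, OP5@8: w1:6  w2:6  w3:5  w4:6  w5:6  w6:6  w7:4  w8:1  w9:1  w10:1  w11:1 — peak 6 ≤ 7.

yes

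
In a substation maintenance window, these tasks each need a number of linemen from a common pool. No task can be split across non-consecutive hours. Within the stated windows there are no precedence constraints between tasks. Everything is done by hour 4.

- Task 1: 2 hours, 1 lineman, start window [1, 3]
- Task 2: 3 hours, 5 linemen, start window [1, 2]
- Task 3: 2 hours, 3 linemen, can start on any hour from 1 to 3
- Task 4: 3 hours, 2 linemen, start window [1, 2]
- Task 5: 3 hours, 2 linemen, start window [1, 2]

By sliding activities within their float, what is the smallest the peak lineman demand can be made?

12

Early-start (Task 1@1, Task 2@1, Task 3@1, Task 4@1, Task 5@1) gives peak 13: h1:13  h2:13  h3:9  h4:0.
Shift Task 3→3.
Schedule Task 1@1, Task 2@1, Task 3@3, Task 4@1, Task 5@1: h1:10  h2:10  h3:12  h4:3 — peak 12.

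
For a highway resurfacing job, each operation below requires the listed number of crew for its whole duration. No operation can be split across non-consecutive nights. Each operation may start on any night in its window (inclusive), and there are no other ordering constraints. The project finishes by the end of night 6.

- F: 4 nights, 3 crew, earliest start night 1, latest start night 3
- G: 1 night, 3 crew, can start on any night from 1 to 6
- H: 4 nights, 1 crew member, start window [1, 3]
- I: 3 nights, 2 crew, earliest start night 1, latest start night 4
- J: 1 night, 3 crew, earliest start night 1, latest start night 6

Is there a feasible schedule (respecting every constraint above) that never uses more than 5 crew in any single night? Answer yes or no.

no

The minimum achievable peak is 6; 5 < 6, so no feasible schedule stays within the cap.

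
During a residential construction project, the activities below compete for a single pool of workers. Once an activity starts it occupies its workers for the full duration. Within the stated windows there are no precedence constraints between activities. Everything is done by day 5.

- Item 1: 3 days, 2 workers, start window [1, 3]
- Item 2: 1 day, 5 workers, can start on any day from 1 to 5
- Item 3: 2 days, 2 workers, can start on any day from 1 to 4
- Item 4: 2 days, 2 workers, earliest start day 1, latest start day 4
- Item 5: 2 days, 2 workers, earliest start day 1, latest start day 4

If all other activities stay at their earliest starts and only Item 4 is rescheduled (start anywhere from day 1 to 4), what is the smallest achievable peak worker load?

11

Item 4@1: d1:13  d2:8  d3:2  d4:0  d5:0 → peak 13
Item 4@2: d1:11  d2:8  d3:4  d4:0  d5:0 → peak 11
Item 4@3: d1:11  d2:6  d3:4  d4:2  d5:0 → peak 11
Item 4@4: d1:11  d2:6  d3:2  d4:2  d5:2 → peak 11
Best is Item 4@2, peak 11.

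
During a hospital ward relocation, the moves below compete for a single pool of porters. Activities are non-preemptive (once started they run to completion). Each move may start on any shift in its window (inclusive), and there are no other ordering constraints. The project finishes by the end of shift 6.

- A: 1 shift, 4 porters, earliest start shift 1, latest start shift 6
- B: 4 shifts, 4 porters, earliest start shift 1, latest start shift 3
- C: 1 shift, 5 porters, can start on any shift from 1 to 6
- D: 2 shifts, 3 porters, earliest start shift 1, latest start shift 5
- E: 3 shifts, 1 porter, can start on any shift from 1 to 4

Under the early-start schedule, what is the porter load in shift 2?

8

At early start, shift 2 has: B, D, E.
Demand: 4 + 3 + 1 = 8.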